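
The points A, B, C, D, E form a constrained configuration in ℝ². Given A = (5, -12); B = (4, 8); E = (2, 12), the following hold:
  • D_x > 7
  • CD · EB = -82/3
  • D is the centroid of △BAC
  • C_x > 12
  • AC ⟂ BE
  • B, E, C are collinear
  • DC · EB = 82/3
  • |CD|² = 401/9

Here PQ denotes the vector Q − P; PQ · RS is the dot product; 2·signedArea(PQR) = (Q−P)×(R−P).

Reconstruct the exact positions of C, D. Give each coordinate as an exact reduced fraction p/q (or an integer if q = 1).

1. C_x = 61/5  [B, E, C are collinear ∩ AC ⟂ BE]
2. C_y = -42/5  [B, E, C are collinear ∩ AC ⟂ BE]
   → C = (61/5, -42/5)
3. D_x = 106/15  [D is the centroid of △BAC]
4. D_y = -62/15  [D is the centroid of △BAC]
   → D = (106/15, -62/15)

C = (61/5, -42/5)
D = (106/15, -62/15)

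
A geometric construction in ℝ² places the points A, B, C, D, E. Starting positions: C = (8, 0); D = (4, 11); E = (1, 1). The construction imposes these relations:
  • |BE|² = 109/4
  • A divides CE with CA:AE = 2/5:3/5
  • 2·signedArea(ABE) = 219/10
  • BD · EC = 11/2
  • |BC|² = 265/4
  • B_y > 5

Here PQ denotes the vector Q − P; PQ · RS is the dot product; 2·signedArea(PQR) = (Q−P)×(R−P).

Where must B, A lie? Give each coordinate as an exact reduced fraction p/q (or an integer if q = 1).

1. B_x = 5/2  [line -7·x + 1·y + 23/2 = 0 ∩ |BC|² = 265/4]
2. B_y = 6  [line -7·x + 1·y + 23/2 = 0 ∩ |BC|² = 265/4]
   → B = (5/2, 6)
3. A_x = 26/5  [A divides CE with CA:AE = 2/5:3/5]
4. A_y = 2/5  [A divides CE with CA:AE = 2/5:3/5]
   → A = (26/5, 2/5)

A = (26/5, 2/5)
B = (5/2, 6)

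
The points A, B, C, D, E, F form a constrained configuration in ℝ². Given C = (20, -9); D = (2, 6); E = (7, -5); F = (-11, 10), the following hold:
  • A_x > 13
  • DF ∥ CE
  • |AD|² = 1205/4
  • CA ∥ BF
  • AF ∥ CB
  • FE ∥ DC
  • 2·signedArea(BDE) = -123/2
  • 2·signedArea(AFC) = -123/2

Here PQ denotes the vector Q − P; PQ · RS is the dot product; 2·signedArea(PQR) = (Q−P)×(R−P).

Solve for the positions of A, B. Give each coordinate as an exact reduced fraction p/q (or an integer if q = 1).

1. A_x = 27/2  [line 19·x + 31·y + -79/2 = 0 ∩ |AD|² = 1205/4]
2. A_y = -7  [line 19·x + 31·y + -79/2 = 0 ∩ |AD|² = 1205/4]
   → A = (27/2, -7)
3. B_x = -9/2  [CA ∥ BF ∩ AF ∥ CB]
4. B_y = 8  [CA ∥ BF ∩ AF ∥ CB]
   → B = (-9/2, 8)

A = (27/2, -7)
B = (-9/2, 8)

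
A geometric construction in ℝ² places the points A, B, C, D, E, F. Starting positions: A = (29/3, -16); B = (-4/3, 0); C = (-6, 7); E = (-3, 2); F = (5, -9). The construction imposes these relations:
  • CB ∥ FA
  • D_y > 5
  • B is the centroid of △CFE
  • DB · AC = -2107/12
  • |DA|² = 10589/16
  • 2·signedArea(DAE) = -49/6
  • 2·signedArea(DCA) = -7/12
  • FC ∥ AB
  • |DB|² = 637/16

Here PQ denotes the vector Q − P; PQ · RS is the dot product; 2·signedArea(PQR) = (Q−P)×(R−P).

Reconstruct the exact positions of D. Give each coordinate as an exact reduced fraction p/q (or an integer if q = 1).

D = (-29/6, 21/4)

1. D_x = -29/6  [2·signedArea(DAE) = -49/6 ∩ 2·signedArea(DCA) = -7/12]
2. D_y = 21/4  [2·signedArea(DAE) = -49/6 ∩ 2·signedArea(DCA) = -7/12]
   → D = (-29/6, 21/4)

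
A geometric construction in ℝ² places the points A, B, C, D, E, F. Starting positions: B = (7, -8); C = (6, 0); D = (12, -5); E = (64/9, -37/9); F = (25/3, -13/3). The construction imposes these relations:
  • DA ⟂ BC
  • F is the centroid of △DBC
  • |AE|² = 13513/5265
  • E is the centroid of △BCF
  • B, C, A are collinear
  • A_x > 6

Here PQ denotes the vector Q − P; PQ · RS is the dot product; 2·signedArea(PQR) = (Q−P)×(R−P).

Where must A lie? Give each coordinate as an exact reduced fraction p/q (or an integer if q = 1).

A = (436/65, -368/65)

1. A_x = 436/65  [B, C, A are collinear ∩ DA ⟂ BC]
2. A_y = -368/65  [B, C, A are collinear ∩ DA ⟂ BC]
   → A = (436/65, -368/65)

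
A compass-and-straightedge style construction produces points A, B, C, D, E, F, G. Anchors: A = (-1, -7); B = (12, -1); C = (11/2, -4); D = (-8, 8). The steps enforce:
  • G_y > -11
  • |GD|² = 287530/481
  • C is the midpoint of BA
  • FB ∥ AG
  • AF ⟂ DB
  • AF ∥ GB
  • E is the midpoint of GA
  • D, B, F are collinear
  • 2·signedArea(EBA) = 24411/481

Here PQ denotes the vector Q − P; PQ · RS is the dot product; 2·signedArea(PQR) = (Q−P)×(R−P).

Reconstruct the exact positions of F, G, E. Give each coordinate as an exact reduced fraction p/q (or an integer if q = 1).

E = (1579/481, -4294/481)
F = (1652/481, 1373/481)
G = (3639/481, -5221/481)

1. F_x = 1652/481  [D, B, F are collinear ∩ AF ⟂ DB]
2. F_y = 1373/481  [D, B, F are collinear ∩ AF ⟂ DB]
   → F = (1652/481, 1373/481)
3. G_x = 3639/481  [AF ∥ GB ∩ FB ∥ AG]
4. G_y = -5221/481  [AF ∥ GB ∩ FB ∥ AG]
   → G = (3639/481, -5221/481)
5. E_x = 1579/481  [E is the midpoint of GA]
6. E_y = -4294/481  [E is the midpoint of GA]
   → E = (1579/481, -4294/481)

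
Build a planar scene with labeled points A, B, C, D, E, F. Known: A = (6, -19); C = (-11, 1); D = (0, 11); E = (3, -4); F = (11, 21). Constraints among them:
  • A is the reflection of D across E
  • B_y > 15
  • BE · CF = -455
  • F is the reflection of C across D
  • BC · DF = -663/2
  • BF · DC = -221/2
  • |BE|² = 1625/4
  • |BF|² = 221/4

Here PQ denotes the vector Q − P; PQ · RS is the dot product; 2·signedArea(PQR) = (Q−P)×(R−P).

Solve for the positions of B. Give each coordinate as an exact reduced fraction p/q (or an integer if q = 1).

1. B_x = 11/2  [line 11·x + 10·y + -441/2 = 0 ∩ |BE|² = 1625/4]
2. B_y = 16  [line 11·x + 10·y + -441/2 = 0 ∩ |BE|² = 1625/4]
   → B = (11/2, 16)

B = (11/2, 16)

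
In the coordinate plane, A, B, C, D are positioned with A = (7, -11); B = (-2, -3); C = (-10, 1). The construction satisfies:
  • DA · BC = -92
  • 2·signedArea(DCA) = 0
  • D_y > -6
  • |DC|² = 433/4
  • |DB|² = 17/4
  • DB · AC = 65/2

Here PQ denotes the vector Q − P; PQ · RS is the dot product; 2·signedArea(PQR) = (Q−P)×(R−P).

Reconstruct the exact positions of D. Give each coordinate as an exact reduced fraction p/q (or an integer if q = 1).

D = (-3/2, -5)

1. D_x = -3/2  [2·signedArea(DCA) = 0 ∩ DA · BC = -92]
2. D_y = -5  [2·signedArea(DCA) = 0 ∩ DA · BC = -92]
   → D = (-3/2, -5)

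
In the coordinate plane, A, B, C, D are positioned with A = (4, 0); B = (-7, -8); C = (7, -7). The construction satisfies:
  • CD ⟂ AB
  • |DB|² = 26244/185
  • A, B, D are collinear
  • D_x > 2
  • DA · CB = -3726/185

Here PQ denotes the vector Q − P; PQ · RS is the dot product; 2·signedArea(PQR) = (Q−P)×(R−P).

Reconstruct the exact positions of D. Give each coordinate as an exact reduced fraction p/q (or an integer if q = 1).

D = (487/185, -184/185)

1. D_x = 487/185  [A, B, D are collinear ∩ CD ⟂ AB]
2. D_y = -184/185  [A, B, D are collinear ∩ CD ⟂ AB]
   → D = (487/185, -184/185)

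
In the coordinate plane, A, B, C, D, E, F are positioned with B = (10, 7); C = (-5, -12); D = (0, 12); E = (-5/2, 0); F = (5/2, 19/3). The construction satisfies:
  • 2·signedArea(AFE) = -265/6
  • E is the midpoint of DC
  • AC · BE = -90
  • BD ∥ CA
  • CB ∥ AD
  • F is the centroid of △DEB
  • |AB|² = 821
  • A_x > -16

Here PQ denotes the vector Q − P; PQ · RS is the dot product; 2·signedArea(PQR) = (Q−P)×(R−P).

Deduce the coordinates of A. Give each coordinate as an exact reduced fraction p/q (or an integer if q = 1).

A = (-15, -7)

1. A_x = -15  [CB ∥ AD ∩ BD ∥ CA]
2. A_y = -7  [CB ∥ AD ∩ BD ∥ CA]
   → A = (-15, -7)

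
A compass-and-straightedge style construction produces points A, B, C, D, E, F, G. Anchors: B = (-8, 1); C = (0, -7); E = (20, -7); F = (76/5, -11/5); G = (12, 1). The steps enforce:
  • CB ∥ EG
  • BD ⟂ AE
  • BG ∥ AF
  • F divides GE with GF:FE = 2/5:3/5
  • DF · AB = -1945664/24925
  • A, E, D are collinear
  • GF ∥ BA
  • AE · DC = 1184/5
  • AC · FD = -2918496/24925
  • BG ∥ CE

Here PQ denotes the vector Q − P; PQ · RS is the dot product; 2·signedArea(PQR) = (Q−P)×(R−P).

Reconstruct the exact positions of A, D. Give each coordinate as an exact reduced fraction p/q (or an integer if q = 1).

1. A_x = -24/5  [BG ∥ AF ∩ GF ∥ BA]
2. A_y = -11/5  [BG ∥ AF ∩ GF ∥ BA]
   → A = (-24/5, -11/5)
3. D_x = -8456/997  [A, E, D are collinear ∩ BD ⟂ AE]
4. D_y = -1483/997  [A, E, D are collinear ∩ BD ⟂ AE]
   → D = (-8456/997, -1483/997)

A = (-24/5, -11/5)
D = (-8456/997, -1483/997)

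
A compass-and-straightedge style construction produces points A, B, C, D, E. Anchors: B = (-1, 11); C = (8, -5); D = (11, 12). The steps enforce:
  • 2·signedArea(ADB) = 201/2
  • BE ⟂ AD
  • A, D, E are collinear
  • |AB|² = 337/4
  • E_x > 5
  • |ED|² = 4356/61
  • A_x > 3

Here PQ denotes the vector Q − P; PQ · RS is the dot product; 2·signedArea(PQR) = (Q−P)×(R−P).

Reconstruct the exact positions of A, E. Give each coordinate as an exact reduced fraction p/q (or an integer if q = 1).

1. A_x = 7/2  [line 1·x + -12·y + 65/2 = 0 ∩ |AB|² = 337/4]
2. A_y = 3  [line 1·x + -12·y + 65/2 = 0 ∩ |AB|² = 337/4]
   → A = (7/2, 3)
3. E_x = 341/61  [A, D, E are collinear ∩ BE ⟂ AD]
4. E_y = 336/61  [A, D, E are collinear ∩ BE ⟂ AD]
   → E = (341/61, 336/61)

A = (7/2, 3)
E = (341/61, 336/61)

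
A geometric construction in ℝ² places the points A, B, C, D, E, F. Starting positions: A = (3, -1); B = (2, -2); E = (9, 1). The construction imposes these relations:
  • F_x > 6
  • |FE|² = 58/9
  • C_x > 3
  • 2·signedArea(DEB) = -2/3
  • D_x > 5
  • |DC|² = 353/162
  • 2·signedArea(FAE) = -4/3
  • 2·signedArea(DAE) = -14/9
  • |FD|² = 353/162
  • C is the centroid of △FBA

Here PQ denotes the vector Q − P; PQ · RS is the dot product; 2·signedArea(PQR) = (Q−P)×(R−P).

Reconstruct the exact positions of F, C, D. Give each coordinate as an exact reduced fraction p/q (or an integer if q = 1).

1. D_x = 95/18  [2·signedArea(DAE) = -14/9 ∩ 2·signedArea(DEB) = -2/3]
2. D_y = -1/2  [2·signedArea(DAE) = -14/9 ∩ 2·signedArea(DEB) = -2/3]
   → D = (95/18, -1/2)
3. F_x = 20/3  [line -2·x + 6·y + 40/3 = 0 ∩ |FD|² = 353/162]
4. F_y = 0  [line -2·x + 6·y + 40/3 = 0 ∩ |FD|² = 353/162]
   → F = (20/3, 0)
5. C_x = 35/9  [C is the centroid of △FBA]
6. C_y = -1  [C is the centroid of △FBA]
   → C = (35/9, -1)

C = (35/9, -1)
D = (95/18, -1/2)
F = (20/3, 0)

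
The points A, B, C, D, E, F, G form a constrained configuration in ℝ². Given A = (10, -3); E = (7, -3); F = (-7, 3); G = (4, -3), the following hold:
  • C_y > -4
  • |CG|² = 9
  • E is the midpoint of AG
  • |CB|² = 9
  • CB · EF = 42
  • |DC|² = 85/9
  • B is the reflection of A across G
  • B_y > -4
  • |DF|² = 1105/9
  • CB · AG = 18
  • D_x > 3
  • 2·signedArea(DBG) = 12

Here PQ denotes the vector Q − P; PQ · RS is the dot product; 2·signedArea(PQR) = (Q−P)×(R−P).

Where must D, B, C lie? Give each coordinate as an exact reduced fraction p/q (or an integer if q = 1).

1. B_x = -2  [B is the reflection of A across G]
2. B_y = -3  [B is the reflection of A across G]
   → B = (-2, -3)
3. C_x = 1  [CB · EF = 42 ∩ CB · AG = 18]
4. C_y = -3  [CB · EF = 42 ∩ CB · AG = 18]
   → C = (1, -3)
5. D_y = -1  [2·signedArea(DBG) = 12]
6. D_x = 10/3  [|DF|² = 1105/9]
   → D = (10/3, -1)

B = (-2, -3)
C = (1, -3)
D = (10/3, -1)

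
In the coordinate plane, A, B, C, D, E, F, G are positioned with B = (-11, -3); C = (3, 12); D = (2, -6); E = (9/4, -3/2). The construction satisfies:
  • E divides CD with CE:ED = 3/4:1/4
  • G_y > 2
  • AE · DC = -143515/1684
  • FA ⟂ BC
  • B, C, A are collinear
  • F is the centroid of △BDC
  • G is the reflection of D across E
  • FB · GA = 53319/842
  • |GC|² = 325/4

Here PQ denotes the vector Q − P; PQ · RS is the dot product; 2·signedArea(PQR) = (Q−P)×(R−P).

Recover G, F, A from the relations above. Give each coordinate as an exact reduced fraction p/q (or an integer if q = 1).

1. G_x = 5/2  [G is the reflection of D across E]
2. G_y = 3  [G is the reflection of D across E]
   → G = (5/2, 3)
3. F_x = -2  [F is the centroid of △BDC]
4. F_y = 1  [F is the centroid of △BDC]
   → F = (-2, 1)
5. A_x = -2027/421  [B, C, A are collinear ∩ FA ⟂ BC]
6. A_y = 1527/421  [B, C, A are collinear ∩ FA ⟂ BC]
   → A = (-2027/421, 1527/421)

A = (-2027/421, 1527/421)
F = (-2, 1)
G = (5/2, 3)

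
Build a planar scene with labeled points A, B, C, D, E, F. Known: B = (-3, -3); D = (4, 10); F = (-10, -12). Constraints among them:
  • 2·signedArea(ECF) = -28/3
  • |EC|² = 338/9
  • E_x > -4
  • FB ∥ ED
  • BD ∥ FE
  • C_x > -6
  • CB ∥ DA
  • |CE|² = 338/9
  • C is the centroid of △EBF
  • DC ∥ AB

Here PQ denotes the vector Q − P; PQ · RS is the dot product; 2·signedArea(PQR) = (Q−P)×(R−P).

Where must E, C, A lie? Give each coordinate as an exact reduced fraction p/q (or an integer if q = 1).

1. E_x = -3  [FB ∥ ED ∩ BD ∥ FE]
2. E_y = 1  [FB ∥ ED ∩ BD ∥ FE]
   → E = (-3, 1)
3. C_x = -16/3  [C is the centroid of △EBF]
4. C_y = -14/3  [C is the centroid of △EBF]
   → C = (-16/3, -14/3)
5. A_x = 19/3  [DC ∥ AB ∩ CB ∥ DA]
6. A_y = 35/3  [DC ∥ AB ∩ CB ∥ DA]
   → A = (19/3, 35/3)

A = (19/3, 35/3)
C = (-16/3, -14/3)
E = (-3, 1)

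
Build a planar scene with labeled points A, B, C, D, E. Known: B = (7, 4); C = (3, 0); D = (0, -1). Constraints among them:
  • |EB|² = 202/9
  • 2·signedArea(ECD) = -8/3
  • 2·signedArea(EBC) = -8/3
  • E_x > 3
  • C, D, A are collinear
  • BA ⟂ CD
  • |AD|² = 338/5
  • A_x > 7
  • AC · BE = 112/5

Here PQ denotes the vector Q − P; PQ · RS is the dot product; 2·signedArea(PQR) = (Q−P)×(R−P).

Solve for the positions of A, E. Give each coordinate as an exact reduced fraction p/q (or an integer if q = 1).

A = (39/5, 8/5)
E = (10/3, 1)

1. A_x = 39/5  [C, D, A are collinear ∩ BA ⟂ CD]
2. A_y = 8/5  [C, D, A are collinear ∩ BA ⟂ CD]
   → A = (39/5, 8/5)
3. E_x = 10/3  [2·signedArea(ECD) = -8/3 ∩ AC · BE = 112/5]
4. E_y = 1  [2·signedArea(ECD) = -8/3 ∩ AC · BE = 112/5]
   → E = (10/3, 1)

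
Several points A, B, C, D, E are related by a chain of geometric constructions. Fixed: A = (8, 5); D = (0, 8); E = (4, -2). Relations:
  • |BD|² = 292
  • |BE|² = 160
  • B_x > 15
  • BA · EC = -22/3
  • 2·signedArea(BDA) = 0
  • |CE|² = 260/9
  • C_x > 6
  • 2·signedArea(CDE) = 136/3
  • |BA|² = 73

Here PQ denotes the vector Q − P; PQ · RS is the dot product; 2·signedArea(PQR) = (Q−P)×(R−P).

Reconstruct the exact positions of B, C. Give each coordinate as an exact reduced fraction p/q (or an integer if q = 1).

1. B_x = 16  [line 3·x + 8·y + -64 = 0 ∩ |BA|² = 73]
2. B_y = 2  [line 3·x + 8·y + -64 = 0 ∩ |BA|² = 73]
   → B = (16, 2)
3. C_x = 20/3  [2·signedArea(CDE) = 136/3 ∩ BA · EC = -22/3]
4. C_y = 8/3  [2·signedArea(CDE) = 136/3 ∩ BA · EC = -22/3]
   → C = (20/3, 8/3)

B = (16, 2)
C = (20/3, 8/3)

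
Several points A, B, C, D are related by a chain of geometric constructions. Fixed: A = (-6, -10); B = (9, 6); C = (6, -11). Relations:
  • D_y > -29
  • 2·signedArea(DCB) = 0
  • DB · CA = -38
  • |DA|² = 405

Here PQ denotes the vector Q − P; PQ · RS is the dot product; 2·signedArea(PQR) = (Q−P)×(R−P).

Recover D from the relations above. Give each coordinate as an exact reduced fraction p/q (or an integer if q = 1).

D = (3, -28)

1. D_x = 3  [2·signedArea(DCB) = 0 ∩ DB · CA = -38]
2. D_y = -28  [2·signedArea(DCB) = 0 ∩ DB · CA = -38]
   → D = (3, -28)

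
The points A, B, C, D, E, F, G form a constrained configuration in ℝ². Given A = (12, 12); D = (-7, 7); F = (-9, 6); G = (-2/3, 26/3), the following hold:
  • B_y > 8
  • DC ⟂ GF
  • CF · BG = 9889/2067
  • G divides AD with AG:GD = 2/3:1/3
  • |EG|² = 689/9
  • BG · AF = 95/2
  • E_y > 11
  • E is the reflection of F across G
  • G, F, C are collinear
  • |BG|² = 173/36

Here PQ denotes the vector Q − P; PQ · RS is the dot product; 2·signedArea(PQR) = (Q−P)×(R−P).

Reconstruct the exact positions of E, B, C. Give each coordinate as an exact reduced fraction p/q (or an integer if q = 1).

B = (3/2, 9)
C = (-4751/689, 4598/689)
E = (23/3, 34/3)

1. E_x = 23/3  [E is the reflection of F across G]
2. E_y = 34/3  [E is the reflection of F across G]
   → E = (23/3, 34/3)
3. C_x = -4751/689  [G, F, C are collinear ∩ DC ⟂ GF]
4. C_y = 4598/689  [G, F, C are collinear ∩ DC ⟂ GF]
   → C = (-4751/689, 4598/689)
5. B_x = 3/2  [BG · AF = 95/2 ∩ CF · BG = 9889/2067]
6. B_y = 9  [BG · AF = 95/2 ∩ CF · BG = 9889/2067]
   → B = (3/2, 9)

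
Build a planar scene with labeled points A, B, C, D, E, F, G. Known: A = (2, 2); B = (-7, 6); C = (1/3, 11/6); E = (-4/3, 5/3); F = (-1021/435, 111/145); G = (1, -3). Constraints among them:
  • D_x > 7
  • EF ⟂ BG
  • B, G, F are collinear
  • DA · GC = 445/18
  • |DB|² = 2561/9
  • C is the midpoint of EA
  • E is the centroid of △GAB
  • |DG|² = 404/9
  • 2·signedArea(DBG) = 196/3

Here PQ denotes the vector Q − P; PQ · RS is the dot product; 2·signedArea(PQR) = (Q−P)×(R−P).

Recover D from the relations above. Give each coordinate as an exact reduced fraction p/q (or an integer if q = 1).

1. D_x = 23/3  [2·signedArea(DBG) = 196/3 ∩ DA · GC = 445/18]
2. D_y = -7/3  [2·signedArea(DBG) = 196/3 ∩ DA · GC = 445/18]
   → D = (23/3, -7/3)

D = (23/3, -7/3)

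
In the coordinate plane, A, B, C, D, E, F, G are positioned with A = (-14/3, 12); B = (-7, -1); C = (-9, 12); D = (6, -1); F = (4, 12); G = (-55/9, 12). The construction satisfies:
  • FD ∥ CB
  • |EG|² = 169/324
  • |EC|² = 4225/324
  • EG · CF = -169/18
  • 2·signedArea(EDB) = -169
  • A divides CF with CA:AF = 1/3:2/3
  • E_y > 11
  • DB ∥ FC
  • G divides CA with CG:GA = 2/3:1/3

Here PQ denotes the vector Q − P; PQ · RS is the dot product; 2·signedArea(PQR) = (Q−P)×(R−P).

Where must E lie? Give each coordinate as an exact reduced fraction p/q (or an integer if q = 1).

E = (-97/18, 12)

1. E_x = -97/18  [EG · CF = -169/18 ∩ 2·signedArea(EDB) = -169]
2. E_y = 12  [EG · CF = -169/18 ∩ 2·signedArea(EDB) = -169]
   → E = (-97/18, 12)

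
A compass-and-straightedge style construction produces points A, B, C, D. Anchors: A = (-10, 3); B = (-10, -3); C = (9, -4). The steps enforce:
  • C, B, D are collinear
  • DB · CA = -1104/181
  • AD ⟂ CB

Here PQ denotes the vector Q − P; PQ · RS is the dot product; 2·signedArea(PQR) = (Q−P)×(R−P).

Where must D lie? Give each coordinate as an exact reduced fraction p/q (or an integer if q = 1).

D = (-1867/181, -540/181)

1. D_x = -1867/181  [C, B, D are collinear ∩ AD ⟂ CB]
2. D_y = -540/181  [C, B, D are collinear ∩ AD ⟂ CB]
   → D = (-1867/181, -540/181)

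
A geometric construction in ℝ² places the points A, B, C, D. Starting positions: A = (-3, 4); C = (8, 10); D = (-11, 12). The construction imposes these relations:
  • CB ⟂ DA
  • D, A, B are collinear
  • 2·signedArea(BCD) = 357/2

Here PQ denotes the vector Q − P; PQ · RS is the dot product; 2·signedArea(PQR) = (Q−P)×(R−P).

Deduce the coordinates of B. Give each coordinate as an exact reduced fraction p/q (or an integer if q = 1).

B = (-1/2, 3/2)

1. B_x = -1/2  [D, A, B are collinear ∩ CB ⟂ DA]
2. B_y = 3/2  [D, A, B are collinear ∩ CB ⟂ DA]
   → B = (-1/2, 3/2)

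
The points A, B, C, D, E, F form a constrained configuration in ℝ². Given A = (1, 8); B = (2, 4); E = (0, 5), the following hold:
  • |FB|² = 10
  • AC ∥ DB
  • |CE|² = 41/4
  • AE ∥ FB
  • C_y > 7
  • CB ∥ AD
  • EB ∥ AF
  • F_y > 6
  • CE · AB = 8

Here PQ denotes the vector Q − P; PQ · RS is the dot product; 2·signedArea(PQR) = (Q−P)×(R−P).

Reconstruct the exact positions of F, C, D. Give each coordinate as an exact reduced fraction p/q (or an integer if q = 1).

1. F_x = 3  [AE ∥ FB ∩ EB ∥ AF]
2. F_y = 7  [AE ∥ FB ∩ EB ∥ AF]
   → F = (3, 7)
3. C_x = 2  [line -1·x + 4·y + -28 = 0 ∩ |CE|² = 41/4]
4. C_y = 15/2  [line -1·x + 4·y + -28 = 0 ∩ |CE|² = 41/4]
   → C = (2, 15/2)
5. D_x = 1  [AC ∥ DB ∩ CB ∥ AD]
6. D_y = 9/2  [AC ∥ DB ∩ CB ∥ AD]
   → D = (1, 9/2)

C = (2, 15/2)
D = (1, 9/2)
F = (3, 7)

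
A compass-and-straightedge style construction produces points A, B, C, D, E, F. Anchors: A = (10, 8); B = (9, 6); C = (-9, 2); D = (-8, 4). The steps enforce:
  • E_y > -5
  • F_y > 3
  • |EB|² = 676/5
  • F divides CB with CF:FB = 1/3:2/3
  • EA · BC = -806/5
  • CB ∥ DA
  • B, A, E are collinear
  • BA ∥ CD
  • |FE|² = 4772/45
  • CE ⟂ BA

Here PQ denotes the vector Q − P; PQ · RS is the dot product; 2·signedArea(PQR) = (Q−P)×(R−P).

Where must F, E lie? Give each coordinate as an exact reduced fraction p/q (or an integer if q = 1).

1. F_x = -3  [F divides CB with CF:FB = 1/3:2/3]
2. F_y = 10/3  [F divides CB with CF:FB = 1/3:2/3]
   → F = (-3, 10/3)
3. E_x = 19/5  [B, A, E are collinear ∩ CE ⟂ BA]
4. E_y = -22/5  [B, A, E are collinear ∩ CE ⟂ BA]
   → E = (19/5, -22/5)

E = (19/5, -22/5)
F = (-3, 10/3)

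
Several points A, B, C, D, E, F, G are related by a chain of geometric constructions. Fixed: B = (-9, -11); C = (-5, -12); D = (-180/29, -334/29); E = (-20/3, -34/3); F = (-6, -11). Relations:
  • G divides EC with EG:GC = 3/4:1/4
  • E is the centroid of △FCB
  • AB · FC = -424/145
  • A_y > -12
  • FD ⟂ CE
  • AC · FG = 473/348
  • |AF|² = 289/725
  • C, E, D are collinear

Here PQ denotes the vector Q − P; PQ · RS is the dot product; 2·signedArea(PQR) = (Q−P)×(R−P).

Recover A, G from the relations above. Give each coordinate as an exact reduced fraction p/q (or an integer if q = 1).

A = (-188/29, -1654/145)
G = (-65/12, -71/6)

1. G_x = -65/12  [G divides EC with EG:GC = 3/4:1/4]
2. G_y = -71/6  [G divides EC with EG:GC = 3/4:1/4]
   → G = (-65/12, -71/6)
3. A_x = -188/29  [AB · FC = -424/145 ∩ AC · FG = 473/348]
4. A_y = -1654/145  [AB · FC = -424/145 ∩ AC · FG = 473/348]
   → A = (-188/29, -1654/145)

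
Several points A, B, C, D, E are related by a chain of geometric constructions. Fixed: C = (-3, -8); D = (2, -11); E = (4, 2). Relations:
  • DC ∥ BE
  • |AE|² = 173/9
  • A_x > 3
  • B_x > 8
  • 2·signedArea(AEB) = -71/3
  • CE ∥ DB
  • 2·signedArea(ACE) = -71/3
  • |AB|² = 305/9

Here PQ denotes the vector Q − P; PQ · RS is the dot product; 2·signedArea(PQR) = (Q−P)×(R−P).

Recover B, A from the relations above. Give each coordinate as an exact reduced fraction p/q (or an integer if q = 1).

1. B_x = 9  [DC ∥ BE ∩ CE ∥ DB]
2. B_y = -1  [DC ∥ BE ∩ CE ∥ DB]
   → B = (9, -1)
3. A_x = 10/3  [2·signedArea(AEB) = -71/3 ∩ 2·signedArea(ACE) = -71/3]
4. A_y = -7/3  [2·signedArea(AEB) = -71/3 ∩ 2·signedArea(ACE) = -71/3]
   → A = (10/3, -7/3)

A = (10/3, -7/3)
B = (9, -1)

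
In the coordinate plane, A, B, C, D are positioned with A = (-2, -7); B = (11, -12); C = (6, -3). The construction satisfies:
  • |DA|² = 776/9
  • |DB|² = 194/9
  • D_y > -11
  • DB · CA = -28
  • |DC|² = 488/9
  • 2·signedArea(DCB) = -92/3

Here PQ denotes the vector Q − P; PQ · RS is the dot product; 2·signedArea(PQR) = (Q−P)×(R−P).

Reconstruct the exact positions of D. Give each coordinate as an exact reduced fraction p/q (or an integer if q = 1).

1. D_x = 20/3  [2·signedArea(DCB) = -92/3 ∩ DB · CA = -28]
2. D_y = -31/3  [2·signedArea(DCB) = -92/3 ∩ DB · CA = -28]
   → D = (20/3, -31/3)

D = (20/3, -31/3)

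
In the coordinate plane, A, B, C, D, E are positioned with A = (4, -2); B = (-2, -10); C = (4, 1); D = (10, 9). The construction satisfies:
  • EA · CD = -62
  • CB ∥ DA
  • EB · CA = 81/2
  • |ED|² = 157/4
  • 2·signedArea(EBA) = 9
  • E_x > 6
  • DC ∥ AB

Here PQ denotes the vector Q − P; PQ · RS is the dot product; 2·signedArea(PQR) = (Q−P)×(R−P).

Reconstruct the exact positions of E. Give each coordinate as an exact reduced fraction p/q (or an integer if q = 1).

E = (7, 7/2)

1. E_x = 7  [EB · CA = 81/2 ∩ EA · CD = -62]
2. E_y = 7/2  [EB · CA = 81/2 ∩ EA · CD = -62]
   → E = (7, 7/2)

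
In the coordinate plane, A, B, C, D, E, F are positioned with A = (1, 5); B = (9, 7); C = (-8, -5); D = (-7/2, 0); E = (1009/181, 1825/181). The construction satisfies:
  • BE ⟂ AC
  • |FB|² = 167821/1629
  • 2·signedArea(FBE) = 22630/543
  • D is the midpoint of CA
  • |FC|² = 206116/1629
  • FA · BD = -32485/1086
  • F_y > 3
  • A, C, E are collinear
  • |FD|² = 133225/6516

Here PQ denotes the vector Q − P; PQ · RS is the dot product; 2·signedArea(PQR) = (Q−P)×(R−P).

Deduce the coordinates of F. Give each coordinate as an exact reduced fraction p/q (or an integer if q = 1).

F = (-86/181, 1825/543)

1. F_x = -86/181  [FA · BD = -32485/1086 ∩ 2·signedArea(FBE) = 22630/543]
2. F_y = 1825/543  [FA · BD = -32485/1086 ∩ 2·signedArea(FBE) = 22630/543]
   → F = (-86/181, 1825/543)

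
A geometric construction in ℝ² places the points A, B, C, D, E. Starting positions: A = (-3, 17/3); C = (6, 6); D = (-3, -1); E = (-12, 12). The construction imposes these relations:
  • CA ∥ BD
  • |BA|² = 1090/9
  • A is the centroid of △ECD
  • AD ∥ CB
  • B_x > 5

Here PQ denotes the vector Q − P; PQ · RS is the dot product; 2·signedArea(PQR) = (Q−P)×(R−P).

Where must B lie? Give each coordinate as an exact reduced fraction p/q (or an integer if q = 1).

B = (6, -2/3)

1. B_x = 6  [CA ∥ BD ∩ AD ∥ CB]
2. B_y = -2/3  [CA ∥ BD ∩ AD ∥ CB]
   → B = (6, -2/3)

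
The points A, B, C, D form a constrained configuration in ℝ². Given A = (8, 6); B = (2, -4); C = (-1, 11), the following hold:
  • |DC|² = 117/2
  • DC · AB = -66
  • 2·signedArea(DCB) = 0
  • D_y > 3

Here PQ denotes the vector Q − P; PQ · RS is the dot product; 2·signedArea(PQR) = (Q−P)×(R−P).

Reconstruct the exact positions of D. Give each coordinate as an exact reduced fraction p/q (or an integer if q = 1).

1. D_x = 1/2  [2·signedArea(DCB) = 0 ∩ DC · AB = -66]
2. D_y = 7/2  [2·signedArea(DCB) = 0 ∩ DC · AB = -66]
   → D = (1/2, 7/2)

D = (1/2, 7/2)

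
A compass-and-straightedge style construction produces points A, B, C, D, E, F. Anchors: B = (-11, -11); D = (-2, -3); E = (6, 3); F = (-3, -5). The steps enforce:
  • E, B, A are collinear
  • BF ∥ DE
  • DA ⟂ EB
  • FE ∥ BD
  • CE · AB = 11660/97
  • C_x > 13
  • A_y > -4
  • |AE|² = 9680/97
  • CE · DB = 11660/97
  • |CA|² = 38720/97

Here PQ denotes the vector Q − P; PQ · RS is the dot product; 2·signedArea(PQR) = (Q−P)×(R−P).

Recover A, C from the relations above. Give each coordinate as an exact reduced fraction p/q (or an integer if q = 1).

A = (-166/97, -325/97)
C = (1330/97, 907/97)

1. A_x = -166/97  [E, B, A are collinear ∩ DA ⟂ EB]
2. A_y = -325/97  [E, B, A are collinear ∩ DA ⟂ EB]
   → A = (-166/97, -325/97)
3. C_x = 1330/97  [CE · DB = 11660/97 ∩ CE · AB = 11660/97]
4. C_y = 907/97  [CE · DB = 11660/97 ∩ CE · AB = 11660/97]
   → C = (1330/97, 907/97)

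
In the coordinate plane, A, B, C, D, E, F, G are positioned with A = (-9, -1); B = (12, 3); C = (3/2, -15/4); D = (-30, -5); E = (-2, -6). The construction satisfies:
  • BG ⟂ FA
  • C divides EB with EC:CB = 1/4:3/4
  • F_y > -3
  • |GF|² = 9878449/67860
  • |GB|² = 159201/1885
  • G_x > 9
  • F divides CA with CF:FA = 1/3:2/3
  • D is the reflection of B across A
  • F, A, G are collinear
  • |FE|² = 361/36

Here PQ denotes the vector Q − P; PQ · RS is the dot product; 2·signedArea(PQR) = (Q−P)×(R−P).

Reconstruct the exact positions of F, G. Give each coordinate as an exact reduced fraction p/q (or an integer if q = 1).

1. F_x = -2  [F divides CA with CF:FA = 1/3:2/3]
2. F_y = -17/6  [F divides CA with CF:FA = 1/3:2/3]
   → F = (-2, -17/6)
3. G_x = 18231/1885  [F, A, G are collinear ∩ BG ⟂ FA]
4. G_y = -11103/1885  [F, A, G are collinear ∩ BG ⟂ FA]
   → G = (18231/1885, -11103/1885)

F = (-2, -17/6)
G = (18231/1885, -11103/1885)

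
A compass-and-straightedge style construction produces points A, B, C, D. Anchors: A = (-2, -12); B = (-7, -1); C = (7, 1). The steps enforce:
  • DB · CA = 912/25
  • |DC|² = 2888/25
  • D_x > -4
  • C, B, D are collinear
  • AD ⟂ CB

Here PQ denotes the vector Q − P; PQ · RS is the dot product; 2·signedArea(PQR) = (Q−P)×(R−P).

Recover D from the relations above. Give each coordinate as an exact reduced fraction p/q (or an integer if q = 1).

1. D_x = -91/25  [C, B, D are collinear ∩ AD ⟂ CB]
2. D_y = -13/25  [C, B, D are collinear ∩ AD ⟂ CB]
   → D = (-91/25, -13/25)

D = (-91/25, -13/25)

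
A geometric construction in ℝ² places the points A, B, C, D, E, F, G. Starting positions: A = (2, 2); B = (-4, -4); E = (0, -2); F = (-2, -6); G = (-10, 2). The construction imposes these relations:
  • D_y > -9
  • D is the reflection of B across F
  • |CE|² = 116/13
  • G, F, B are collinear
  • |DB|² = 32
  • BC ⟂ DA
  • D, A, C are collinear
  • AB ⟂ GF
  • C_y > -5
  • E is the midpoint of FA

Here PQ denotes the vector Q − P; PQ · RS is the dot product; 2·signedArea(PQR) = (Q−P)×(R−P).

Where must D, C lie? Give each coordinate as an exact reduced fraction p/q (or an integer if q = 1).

1. D_x = 0  [D is the reflection of B across F]
2. D_y = -8  [D is the reflection of B across F]
   → D = (0, -8)
3. C_x = 8/13  [D, A, C are collinear ∩ BC ⟂ DA]
4. C_y = -64/13  [D, A, C are collinear ∩ BC ⟂ DA]
   → C = (8/13, -64/13)

C = (8/13, -64/13)
D = (0, -8)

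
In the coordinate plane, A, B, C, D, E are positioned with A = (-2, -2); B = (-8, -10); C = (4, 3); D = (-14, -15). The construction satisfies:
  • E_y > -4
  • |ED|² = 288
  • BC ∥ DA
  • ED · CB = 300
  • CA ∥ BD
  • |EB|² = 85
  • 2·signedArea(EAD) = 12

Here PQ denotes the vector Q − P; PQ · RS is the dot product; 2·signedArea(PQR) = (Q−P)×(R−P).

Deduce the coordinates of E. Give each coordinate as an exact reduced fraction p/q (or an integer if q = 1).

1. E_x = -2  [ED · CB = 300 ∩ 2·signedArea(EAD) = 12]
2. E_y = -3  [ED · CB = 300 ∩ 2·signedArea(EAD) = 12]
   → E = (-2, -3)

E = (-2, -3)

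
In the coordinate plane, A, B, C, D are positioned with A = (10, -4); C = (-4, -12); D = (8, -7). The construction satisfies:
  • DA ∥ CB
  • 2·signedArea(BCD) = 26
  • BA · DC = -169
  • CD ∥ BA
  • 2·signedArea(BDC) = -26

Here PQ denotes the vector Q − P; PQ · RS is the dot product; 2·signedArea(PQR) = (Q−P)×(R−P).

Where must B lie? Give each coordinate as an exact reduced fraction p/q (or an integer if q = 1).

B = (-2, -9)

1. B_x = -2  [CD ∥ BA ∩ DA ∥ CB]
2. B_y = -9  [CD ∥ BA ∩ DA ∥ CB]
   → B = (-2, -9)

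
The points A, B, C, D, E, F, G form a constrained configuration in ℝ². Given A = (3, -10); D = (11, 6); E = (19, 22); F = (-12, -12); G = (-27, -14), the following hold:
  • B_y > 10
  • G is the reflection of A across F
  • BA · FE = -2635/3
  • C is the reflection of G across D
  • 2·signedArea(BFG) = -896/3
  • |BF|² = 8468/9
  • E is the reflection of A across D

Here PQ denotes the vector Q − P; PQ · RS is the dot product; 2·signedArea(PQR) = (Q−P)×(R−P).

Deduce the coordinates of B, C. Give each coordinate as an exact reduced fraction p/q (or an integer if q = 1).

B = (26/3, 32/3)
C = (49, 26)

1. B_x = 26/3  [BA · FE = -2635/3 ∩ 2·signedArea(BFG) = -896/3]
2. B_y = 32/3  [BA · FE = -2635/3 ∩ 2·signedArea(BFG) = -896/3]
   → B = (26/3, 32/3)
3. C_x = 49  [C is the reflection of G across D]
4. C_y = 26  [C is the reflection of G across D]
   → C = (49, 26)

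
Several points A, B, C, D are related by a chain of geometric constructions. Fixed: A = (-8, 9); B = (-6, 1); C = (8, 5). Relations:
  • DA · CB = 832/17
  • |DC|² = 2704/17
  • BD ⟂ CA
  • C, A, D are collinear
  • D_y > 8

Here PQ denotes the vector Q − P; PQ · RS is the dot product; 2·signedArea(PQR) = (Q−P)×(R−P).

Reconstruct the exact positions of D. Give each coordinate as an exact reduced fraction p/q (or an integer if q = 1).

1. D_x = -72/17  [C, A, D are collinear ∩ BD ⟂ CA]
2. D_y = 137/17  [C, A, D are collinear ∩ BD ⟂ CA]
   → D = (-72/17, 137/17)

D = (-72/17, 137/17)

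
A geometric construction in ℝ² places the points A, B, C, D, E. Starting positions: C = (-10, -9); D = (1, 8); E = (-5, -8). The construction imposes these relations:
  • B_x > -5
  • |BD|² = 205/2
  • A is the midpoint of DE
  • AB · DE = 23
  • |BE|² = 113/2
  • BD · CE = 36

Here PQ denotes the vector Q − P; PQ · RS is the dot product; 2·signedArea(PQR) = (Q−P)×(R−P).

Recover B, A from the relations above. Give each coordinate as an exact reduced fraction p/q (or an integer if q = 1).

1. B_x = -9/2  [line -5·x + -1·y + -23 = 0 ∩ |BD|² = 205/2]
2. B_y = -1/2  [line -5·x + -1·y + -23 = 0 ∩ |BD|² = 205/2]
   → B = (-9/2, -1/2)
3. A_x = -2  [A is the midpoint of DE]
4. A_y = 0  [A is the midpoint of DE]
   → A = (-2, 0)

A = (-2, 0)
B = (-9/2, -1/2)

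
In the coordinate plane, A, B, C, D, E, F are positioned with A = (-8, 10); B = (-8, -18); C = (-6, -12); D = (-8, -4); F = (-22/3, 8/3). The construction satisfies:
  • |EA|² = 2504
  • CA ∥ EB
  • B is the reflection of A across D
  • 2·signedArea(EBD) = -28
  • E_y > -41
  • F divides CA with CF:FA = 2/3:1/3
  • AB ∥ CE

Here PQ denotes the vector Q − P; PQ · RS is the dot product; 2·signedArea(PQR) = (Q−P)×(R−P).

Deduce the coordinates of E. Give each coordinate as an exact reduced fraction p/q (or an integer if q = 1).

E = (-6, -40)

1. E_x = -6  [CA ∥ EB ∩ AB ∥ CE]
2. E_y = -40  [CA ∥ EB ∩ AB ∥ CE]
   → E = (-6, -40)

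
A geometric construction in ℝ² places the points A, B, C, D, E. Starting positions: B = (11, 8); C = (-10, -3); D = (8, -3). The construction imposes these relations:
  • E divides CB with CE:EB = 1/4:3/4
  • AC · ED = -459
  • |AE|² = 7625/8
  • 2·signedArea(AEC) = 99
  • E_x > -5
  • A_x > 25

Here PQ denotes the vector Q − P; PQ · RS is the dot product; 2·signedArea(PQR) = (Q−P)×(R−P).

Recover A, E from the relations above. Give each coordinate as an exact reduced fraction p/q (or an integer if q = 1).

1. E_x = -19/4  [E divides CB with CE:EB = 1/4:3/4]
2. E_y = -1/4  [E divides CB with CE:EB = 1/4:3/4]
   → E = (-19/4, -1/4)
3. A_x = 26  [2·signedArea(AEC) = 99 ∩ AC · ED = -459]
4. A_y = -3  [2·signedArea(AEC) = 99 ∩ AC · ED = -459]
   → A = (26, -3)

A = (26, -3)
E = (-19/4, -1/4)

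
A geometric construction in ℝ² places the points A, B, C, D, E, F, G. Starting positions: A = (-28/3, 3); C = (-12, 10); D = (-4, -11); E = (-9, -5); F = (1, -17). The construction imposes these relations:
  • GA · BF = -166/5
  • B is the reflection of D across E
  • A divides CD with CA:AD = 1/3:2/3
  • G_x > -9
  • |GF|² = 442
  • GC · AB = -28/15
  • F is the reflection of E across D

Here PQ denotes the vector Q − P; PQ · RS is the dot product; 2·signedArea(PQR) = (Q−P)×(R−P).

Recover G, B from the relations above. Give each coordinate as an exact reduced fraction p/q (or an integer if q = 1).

1. B_x = -14  [B is the reflection of D across E]
2. B_y = 1  [B is the reflection of D across E]
   → B = (-14, 1)
3. G_x = -44/5  [GC · AB = -28/15 ∩ GA · BF = -166/5]
4. G_y = 8/5  [GC · AB = -28/15 ∩ GA · BF = -166/5]
   → G = (-44/5, 8/5)

B = (-14, 1)
G = (-44/5, 8/5)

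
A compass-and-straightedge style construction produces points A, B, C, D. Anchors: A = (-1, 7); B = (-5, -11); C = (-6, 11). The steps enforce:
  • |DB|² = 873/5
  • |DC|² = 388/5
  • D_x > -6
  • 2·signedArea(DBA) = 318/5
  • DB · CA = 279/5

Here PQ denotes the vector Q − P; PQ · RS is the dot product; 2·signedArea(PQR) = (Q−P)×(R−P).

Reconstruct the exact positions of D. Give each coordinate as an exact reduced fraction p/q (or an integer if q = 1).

D = (-28/5, 11/5)

1. D_x = -28/5  [2·signedArea(DBA) = 318/5 ∩ DB · CA = 279/5]
2. D_y = 11/5  [2·signedArea(DBA) = 318/5 ∩ DB · CA = 279/5]
   → D = (-28/5, 11/5)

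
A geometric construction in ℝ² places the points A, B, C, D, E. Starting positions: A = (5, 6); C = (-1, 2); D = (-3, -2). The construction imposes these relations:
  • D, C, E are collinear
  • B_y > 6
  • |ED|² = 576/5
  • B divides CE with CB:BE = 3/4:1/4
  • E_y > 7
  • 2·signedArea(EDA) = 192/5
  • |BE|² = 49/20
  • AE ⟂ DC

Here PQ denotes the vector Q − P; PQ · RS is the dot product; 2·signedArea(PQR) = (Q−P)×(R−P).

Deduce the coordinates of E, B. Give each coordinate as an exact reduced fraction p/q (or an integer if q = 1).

B = (11/10, 31/5)
E = (9/5, 38/5)

1. E_x = 9/5  [D, C, E are collinear ∩ AE ⟂ DC]
2. E_y = 38/5  [D, C, E are collinear ∩ AE ⟂ DC]
   → E = (9/5, 38/5)
3. B_x = 11/10  [B divides CE with CB:BE = 3/4:1/4]
4. B_y = 31/5  [B divides CE with CB:BE = 3/4:1/4]
   → B = (11/10, 31/5)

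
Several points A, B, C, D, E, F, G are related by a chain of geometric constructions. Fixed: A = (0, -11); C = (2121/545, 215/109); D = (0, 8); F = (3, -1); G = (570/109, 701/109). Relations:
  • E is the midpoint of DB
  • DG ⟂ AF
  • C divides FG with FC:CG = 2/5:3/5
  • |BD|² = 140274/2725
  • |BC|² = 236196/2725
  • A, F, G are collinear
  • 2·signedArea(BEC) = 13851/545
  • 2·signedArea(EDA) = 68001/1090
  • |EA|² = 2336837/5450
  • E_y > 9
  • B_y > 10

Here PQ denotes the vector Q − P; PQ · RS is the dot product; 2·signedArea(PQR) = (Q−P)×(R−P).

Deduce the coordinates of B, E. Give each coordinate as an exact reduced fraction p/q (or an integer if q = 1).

1. E_x = 3579/1090  [2·signedArea(EDA) = 68001/1090]
2. E_y = 2059/218  [|EA|² = 2336837/5450]
   → E = (3579/1090, 2059/218)
3. B_x = 3579/545  [2·signedArea(BEC) = 13851/545 ∩ E is the midpoint of DB]
4. B_y = 1187/109  [2·signedArea(BEC) = 13851/545 ∩ E is the midpoint of DB]
   → B = (3579/545, 1187/109)

B = (3579/545, 1187/109)
E = (3579/1090, 2059/218)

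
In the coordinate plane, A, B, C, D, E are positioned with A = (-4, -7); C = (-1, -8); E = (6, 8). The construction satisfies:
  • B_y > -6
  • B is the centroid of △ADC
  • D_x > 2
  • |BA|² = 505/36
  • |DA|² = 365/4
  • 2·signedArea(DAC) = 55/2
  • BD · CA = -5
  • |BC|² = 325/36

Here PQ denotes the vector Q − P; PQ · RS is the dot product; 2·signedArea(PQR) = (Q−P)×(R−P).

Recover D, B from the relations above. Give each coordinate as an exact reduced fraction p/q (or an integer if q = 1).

B = (-5/6, -5)
D = (5/2, 0)

1. D_x = 5/2  [line 1·x + 3·y + -5/2 = 0 ∩ |DA|² = 365/4]
2. D_y = 0  [line 1·x + 3·y + -5/2 = 0 ∩ |DA|² = 365/4]
   → D = (5/2, 0)
3. B_x = -5/6  [B is the centroid of △ADC]
4. B_y = -5  [B is the centroid of △ADC]
   → B = (-5/6, -5)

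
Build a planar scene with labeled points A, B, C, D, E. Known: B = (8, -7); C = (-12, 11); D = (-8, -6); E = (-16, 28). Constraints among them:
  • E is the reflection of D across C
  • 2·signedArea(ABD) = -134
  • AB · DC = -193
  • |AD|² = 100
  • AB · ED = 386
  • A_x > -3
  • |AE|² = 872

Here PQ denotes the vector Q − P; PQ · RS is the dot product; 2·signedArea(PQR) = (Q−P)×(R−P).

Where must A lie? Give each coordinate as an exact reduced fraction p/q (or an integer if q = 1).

1. A_x = -2  [AB · ED = 386 ∩ 2·signedArea(ABD) = -134]
2. A_y = 2  [AB · ED = 386 ∩ 2·signedArea(ABD) = -134]
   → A = (-2, 2)

A = (-2, 2)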